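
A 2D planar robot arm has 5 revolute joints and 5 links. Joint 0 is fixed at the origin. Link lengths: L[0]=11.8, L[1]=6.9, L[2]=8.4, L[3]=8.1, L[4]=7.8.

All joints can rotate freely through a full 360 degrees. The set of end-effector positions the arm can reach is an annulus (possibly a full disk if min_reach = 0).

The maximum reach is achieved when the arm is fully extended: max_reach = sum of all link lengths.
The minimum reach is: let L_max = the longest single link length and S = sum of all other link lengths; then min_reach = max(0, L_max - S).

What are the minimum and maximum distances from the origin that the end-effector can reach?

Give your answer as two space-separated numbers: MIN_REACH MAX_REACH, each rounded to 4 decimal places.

Link lengths: [11.8, 6.9, 8.4, 8.1, 7.8]
max_reach = 11.8 + 6.9 + 8.4 + 8.1 + 7.8 = 43
L_max = max([11.8, 6.9, 8.4, 8.1, 7.8]) = 11.8
S (sum of others) = 43 - 11.8 = 31.2
min_reach = max(0, 11.8 - 31.2) = max(0, -19.4) = 0

Answer: 0.0000 43.0000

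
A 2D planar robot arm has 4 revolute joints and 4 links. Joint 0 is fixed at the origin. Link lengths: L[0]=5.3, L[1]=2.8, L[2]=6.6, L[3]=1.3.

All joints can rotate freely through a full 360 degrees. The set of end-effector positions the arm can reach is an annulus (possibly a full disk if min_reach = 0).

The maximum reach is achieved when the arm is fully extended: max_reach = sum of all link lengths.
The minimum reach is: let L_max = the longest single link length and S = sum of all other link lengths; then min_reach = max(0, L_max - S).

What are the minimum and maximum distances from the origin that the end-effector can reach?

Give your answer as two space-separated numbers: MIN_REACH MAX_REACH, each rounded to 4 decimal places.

Answer: 0.0000 16.0000

Derivation:
Link lengths: [5.3, 2.8, 6.6, 1.3]
max_reach = 5.3 + 2.8 + 6.6 + 1.3 = 16
L_max = max([5.3, 2.8, 6.6, 1.3]) = 6.6
S (sum of others) = 16 - 6.6 = 9.4
min_reach = max(0, 6.6 - 9.4) = max(0, -2.8) = 0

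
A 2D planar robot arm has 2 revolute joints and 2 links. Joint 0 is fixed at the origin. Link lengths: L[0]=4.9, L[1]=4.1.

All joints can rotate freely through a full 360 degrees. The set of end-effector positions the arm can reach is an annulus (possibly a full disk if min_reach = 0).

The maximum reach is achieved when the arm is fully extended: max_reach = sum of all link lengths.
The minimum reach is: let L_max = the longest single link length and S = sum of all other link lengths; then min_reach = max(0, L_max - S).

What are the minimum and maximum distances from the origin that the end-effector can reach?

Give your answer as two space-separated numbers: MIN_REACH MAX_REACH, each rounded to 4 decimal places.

Answer: 0.8000 9.0000

Derivation:
Link lengths: [4.9, 4.1]
max_reach = 4.9 + 4.1 = 9
L_max = max([4.9, 4.1]) = 4.9
S (sum of others) = 9 - 4.9 = 4.1
min_reach = max(0, 4.9 - 4.1) = max(0, 0.8) = 0.8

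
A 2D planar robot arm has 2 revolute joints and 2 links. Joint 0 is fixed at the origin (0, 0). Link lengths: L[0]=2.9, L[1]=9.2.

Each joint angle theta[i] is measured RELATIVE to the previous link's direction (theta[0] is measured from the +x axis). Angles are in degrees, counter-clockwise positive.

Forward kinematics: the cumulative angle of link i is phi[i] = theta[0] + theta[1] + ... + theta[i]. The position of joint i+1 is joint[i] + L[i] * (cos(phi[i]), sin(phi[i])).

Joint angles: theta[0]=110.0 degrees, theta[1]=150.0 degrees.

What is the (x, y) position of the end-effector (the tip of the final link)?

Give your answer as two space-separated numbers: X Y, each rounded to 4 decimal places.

joint[0] = (0.0000, 0.0000)  (base)
link 0: phi[0] = 110 = 110 deg
  cos(110 deg) = -0.3420, sin(110 deg) = 0.9397
  joint[1] = (0.0000, 0.0000) + 2.9 * (-0.3420, 0.9397) = (0.0000 + -0.9919, 0.0000 + 2.7251) = (-0.9919, 2.7251)
link 1: phi[1] = 110 + 150 = 260 deg
  cos(260 deg) = -0.1736, sin(260 deg) = -0.9848
  joint[2] = (-0.9919, 2.7251) + 9.2 * (-0.1736, -0.9848) = (-0.9919 + -1.5976, 2.7251 + -9.0602) = (-2.5894, -6.3351)
End effector: (-2.5894, -6.3351)

Answer: -2.5894 -6.3351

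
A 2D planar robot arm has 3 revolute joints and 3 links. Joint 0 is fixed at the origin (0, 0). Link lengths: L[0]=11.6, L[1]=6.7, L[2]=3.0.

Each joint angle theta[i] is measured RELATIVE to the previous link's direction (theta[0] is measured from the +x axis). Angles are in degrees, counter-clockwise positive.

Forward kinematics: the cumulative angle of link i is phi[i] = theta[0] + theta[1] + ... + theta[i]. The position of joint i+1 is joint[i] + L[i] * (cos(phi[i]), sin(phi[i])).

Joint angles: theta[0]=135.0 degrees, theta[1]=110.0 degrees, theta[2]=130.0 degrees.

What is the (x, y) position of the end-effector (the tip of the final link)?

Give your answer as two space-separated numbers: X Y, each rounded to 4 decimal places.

Answer: -8.1362 2.9066

Derivation:
joint[0] = (0.0000, 0.0000)  (base)
link 0: phi[0] = 135 = 135 deg
  cos(135 deg) = -0.7071, sin(135 deg) = 0.7071
  joint[1] = (0.0000, 0.0000) + 11.6 * (-0.7071, 0.7071) = (0.0000 + -8.2024, 0.0000 + 8.2024) = (-8.2024, 8.2024)
link 1: phi[1] = 135 + 110 = 245 deg
  cos(245 deg) = -0.4226, sin(245 deg) = -0.9063
  joint[2] = (-8.2024, 8.2024) + 6.7 * (-0.4226, -0.9063) = (-8.2024 + -2.8315, 8.2024 + -6.0723) = (-11.0340, 2.1302)
link 2: phi[2] = 135 + 110 + 130 = 375 deg
  cos(375 deg) = 0.9659, sin(375 deg) = 0.2588
  joint[3] = (-11.0340, 2.1302) + 3 * (0.9659, 0.2588) = (-11.0340 + 2.8978, 2.1302 + 0.7765) = (-8.1362, 2.9066)
End effector: (-8.1362, 2.9066)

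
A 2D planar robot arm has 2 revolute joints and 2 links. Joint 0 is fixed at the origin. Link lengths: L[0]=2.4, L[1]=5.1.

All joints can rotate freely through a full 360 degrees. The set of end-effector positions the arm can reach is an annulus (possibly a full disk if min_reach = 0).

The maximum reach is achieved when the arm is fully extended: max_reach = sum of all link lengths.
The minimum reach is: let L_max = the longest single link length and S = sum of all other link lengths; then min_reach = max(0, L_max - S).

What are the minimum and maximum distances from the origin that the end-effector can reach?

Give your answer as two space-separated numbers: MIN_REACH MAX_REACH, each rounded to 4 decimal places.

Link lengths: [2.4, 5.1]
max_reach = 2.4 + 5.1 = 7.5
L_max = max([2.4, 5.1]) = 5.1
S (sum of others) = 7.5 - 5.1 = 2.4
min_reach = max(0, 5.1 - 2.4) = max(0, 2.7) = 2.7

Answer: 2.7000 7.5000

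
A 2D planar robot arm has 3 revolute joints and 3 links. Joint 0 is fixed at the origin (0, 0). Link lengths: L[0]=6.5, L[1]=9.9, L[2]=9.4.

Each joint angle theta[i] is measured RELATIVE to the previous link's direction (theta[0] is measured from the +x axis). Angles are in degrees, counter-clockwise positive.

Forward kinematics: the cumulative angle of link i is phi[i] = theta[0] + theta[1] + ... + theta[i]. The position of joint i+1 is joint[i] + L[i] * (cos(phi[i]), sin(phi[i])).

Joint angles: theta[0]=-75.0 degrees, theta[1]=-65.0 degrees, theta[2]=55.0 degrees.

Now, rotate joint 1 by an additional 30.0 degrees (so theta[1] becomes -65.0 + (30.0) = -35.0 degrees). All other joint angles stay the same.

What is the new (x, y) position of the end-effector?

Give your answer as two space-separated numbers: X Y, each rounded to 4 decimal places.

Answer: 3.6879 -23.2815

Derivation:
joint[0] = (0.0000, 0.0000)  (base)
link 0: phi[0] = -75 = -75 deg
  cos(-75 deg) = 0.2588, sin(-75 deg) = -0.9659
  joint[1] = (0.0000, 0.0000) + 6.5 * (0.2588, -0.9659) = (0.0000 + 1.6823, 0.0000 + -6.2785) = (1.6823, -6.2785)
link 1: phi[1] = -75 + -35 = -110 deg
  cos(-110 deg) = -0.3420, sin(-110 deg) = -0.9397
  joint[2] = (1.6823, -6.2785) + 9.9 * (-0.3420, -0.9397) = (1.6823 + -3.3860, -6.2785 + -9.3030) = (-1.7037, -15.5815)
link 2: phi[2] = -75 + -35 + 55 = -55 deg
  cos(-55 deg) = 0.5736, sin(-55 deg) = -0.8192
  joint[3] = (-1.7037, -15.5815) + 9.4 * (0.5736, -0.8192) = (-1.7037 + 5.3916, -15.5815 + -7.7000) = (3.6879, -23.2815)
End effector: (3.6879, -23.2815)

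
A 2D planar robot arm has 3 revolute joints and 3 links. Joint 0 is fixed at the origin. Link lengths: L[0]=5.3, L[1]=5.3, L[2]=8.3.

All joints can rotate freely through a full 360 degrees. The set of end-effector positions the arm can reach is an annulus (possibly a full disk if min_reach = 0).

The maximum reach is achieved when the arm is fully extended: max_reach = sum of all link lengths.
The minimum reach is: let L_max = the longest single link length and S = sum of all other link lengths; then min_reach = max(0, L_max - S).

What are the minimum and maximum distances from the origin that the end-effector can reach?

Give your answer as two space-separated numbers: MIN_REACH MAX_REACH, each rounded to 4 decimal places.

Answer: 0.0000 18.9000

Derivation:
Link lengths: [5.3, 5.3, 8.3]
max_reach = 5.3 + 5.3 + 8.3 = 18.9
L_max = max([5.3, 5.3, 8.3]) = 8.3
S (sum of others) = 18.9 - 8.3 = 10.6
min_reach = max(0, 8.3 - 10.6) = max(0, -2.3) = 0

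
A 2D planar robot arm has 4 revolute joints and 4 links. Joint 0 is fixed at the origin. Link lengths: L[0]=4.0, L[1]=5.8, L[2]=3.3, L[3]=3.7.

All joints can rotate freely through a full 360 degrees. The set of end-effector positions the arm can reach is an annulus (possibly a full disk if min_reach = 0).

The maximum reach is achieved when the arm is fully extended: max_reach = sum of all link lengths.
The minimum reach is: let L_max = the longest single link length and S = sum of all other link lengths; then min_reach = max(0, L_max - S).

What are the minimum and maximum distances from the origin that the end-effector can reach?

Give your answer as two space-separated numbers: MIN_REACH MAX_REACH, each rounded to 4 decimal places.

Link lengths: [4.0, 5.8, 3.3, 3.7]
max_reach = 4 + 5.8 + 3.3 + 3.7 = 16.8
L_max = max([4.0, 5.8, 3.3, 3.7]) = 5.8
S (sum of others) = 16.8 - 5.8 = 11
min_reach = max(0, 5.8 - 11) = max(0, -5.2) = 0

Answer: 0.0000 16.8000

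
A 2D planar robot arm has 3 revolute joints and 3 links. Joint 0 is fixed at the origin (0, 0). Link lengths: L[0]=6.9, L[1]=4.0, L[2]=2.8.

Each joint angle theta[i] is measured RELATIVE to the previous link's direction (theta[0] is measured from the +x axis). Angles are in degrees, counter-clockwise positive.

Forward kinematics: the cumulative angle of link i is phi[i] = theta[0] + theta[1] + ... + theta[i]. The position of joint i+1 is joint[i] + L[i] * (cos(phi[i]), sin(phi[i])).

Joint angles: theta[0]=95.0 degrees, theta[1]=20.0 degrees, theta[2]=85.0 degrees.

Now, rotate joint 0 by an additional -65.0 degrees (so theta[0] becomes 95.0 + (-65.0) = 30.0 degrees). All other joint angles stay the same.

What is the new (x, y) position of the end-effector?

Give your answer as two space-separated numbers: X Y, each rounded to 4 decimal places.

joint[0] = (0.0000, 0.0000)  (base)
link 0: phi[0] = 30 = 30 deg
  cos(30 deg) = 0.8660, sin(30 deg) = 0.5000
  joint[1] = (0.0000, 0.0000) + 6.9 * (0.8660, 0.5000) = (0.0000 + 5.9756, 0.0000 + 3.4500) = (5.9756, 3.4500)
link 1: phi[1] = 30 + 20 = 50 deg
  cos(50 deg) = 0.6428, sin(50 deg) = 0.7660
  joint[2] = (5.9756, 3.4500) + 4 * (0.6428, 0.7660) = (5.9756 + 2.5712, 3.4500 + 3.0642) = (8.5467, 6.5142)
link 2: phi[2] = 30 + 20 + 85 = 135 deg
  cos(135 deg) = -0.7071, sin(135 deg) = 0.7071
  joint[3] = (8.5467, 6.5142) + 2.8 * (-0.7071, 0.7071) = (8.5467 + -1.9799, 6.5142 + 1.9799) = (6.5668, 8.4941)
End effector: (6.5668, 8.4941)

Answer: 6.5668 8.4941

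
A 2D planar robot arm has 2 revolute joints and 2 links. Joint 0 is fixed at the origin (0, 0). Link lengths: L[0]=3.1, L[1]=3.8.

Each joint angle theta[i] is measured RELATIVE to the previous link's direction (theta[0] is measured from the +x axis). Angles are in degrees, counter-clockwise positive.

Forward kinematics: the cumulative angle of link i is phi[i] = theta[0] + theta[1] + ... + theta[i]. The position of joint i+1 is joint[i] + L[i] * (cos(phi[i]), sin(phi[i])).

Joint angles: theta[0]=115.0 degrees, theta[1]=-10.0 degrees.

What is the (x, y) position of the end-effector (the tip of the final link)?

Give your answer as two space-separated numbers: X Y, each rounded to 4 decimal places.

Answer: -2.2936 6.4801

Derivation:
joint[0] = (0.0000, 0.0000)  (base)
link 0: phi[0] = 115 = 115 deg
  cos(115 deg) = -0.4226, sin(115 deg) = 0.9063
  joint[1] = (0.0000, 0.0000) + 3.1 * (-0.4226, 0.9063) = (0.0000 + -1.3101, 0.0000 + 2.8096) = (-1.3101, 2.8096)
link 1: phi[1] = 115 + -10 = 105 deg
  cos(105 deg) = -0.2588, sin(105 deg) = 0.9659
  joint[2] = (-1.3101, 2.8096) + 3.8 * (-0.2588, 0.9659) = (-1.3101 + -0.9835, 2.8096 + 3.6705) = (-2.2936, 6.4801)
End effector: (-2.2936, 6.4801)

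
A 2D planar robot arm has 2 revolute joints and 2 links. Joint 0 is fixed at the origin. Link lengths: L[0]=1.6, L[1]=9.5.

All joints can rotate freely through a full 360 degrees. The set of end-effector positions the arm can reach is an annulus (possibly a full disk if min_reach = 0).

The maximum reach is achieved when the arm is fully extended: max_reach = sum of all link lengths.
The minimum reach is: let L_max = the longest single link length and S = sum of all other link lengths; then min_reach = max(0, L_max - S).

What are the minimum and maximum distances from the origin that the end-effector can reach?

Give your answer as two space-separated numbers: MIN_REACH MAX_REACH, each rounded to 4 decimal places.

Link lengths: [1.6, 9.5]
max_reach = 1.6 + 9.5 = 11.1
L_max = max([1.6, 9.5]) = 9.5
S (sum of others) = 11.1 - 9.5 = 1.6
min_reach = max(0, 9.5 - 1.6) = max(0, 7.9) = 7.9

Answer: 7.9000 11.1000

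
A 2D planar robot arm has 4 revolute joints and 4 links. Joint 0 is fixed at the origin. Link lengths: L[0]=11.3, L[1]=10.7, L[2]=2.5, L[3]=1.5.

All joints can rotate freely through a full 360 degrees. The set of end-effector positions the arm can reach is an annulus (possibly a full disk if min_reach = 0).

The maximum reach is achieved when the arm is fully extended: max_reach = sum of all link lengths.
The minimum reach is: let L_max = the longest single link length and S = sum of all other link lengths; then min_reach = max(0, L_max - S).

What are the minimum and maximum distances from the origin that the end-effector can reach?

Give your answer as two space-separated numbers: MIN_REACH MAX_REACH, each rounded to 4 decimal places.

Answer: 0.0000 26.0000

Derivation:
Link lengths: [11.3, 10.7, 2.5, 1.5]
max_reach = 11.3 + 10.7 + 2.5 + 1.5 = 26
L_max = max([11.3, 10.7, 2.5, 1.5]) = 11.3
S (sum of others) = 26 - 11.3 = 14.7
min_reach = max(0, 11.3 - 14.7) = max(0, -3.4) = 0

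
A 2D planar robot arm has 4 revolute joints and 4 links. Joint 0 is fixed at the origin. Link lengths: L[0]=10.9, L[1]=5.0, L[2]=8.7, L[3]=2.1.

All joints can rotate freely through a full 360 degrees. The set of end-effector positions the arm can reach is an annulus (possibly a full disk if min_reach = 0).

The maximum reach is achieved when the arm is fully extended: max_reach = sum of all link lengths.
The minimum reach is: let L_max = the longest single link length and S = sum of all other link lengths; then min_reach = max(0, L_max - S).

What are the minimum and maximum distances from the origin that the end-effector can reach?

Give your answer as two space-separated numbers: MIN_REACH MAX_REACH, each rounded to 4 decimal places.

Answer: 0.0000 26.7000

Derivation:
Link lengths: [10.9, 5.0, 8.7, 2.1]
max_reach = 10.9 + 5 + 8.7 + 2.1 = 26.7
L_max = max([10.9, 5.0, 8.7, 2.1]) = 10.9
S (sum of others) = 26.7 - 10.9 = 15.8
min_reach = max(0, 10.9 - 15.8) = max(0, -4.9) = 0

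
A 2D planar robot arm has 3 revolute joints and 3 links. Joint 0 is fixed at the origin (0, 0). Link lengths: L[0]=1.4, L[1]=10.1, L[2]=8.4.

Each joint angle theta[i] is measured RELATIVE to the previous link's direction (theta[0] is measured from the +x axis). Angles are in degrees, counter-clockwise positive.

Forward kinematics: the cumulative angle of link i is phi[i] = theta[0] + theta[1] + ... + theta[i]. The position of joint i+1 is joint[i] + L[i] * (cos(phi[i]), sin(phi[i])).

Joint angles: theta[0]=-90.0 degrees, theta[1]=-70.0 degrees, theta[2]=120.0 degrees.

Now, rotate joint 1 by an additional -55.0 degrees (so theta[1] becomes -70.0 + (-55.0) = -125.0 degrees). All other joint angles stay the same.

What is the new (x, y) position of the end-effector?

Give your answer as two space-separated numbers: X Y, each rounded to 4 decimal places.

Answer: -9.0055 -3.9749

Derivation:
joint[0] = (0.0000, 0.0000)  (base)
link 0: phi[0] = -90 = -90 deg
  cos(-90 deg) = 0.0000, sin(-90 deg) = -1.0000
  joint[1] = (0.0000, 0.0000) + 1.4 * (0.0000, -1.0000) = (0.0000 + 0.0000, 0.0000 + -1.4000) = (0.0000, -1.4000)
link 1: phi[1] = -90 + -125 = -215 deg
  cos(-215 deg) = -0.8192, sin(-215 deg) = 0.5736
  joint[2] = (0.0000, -1.4000) + 10.1 * (-0.8192, 0.5736) = (0.0000 + -8.2734, -1.4000 + 5.7931) = (-8.2734, 4.3931)
link 2: phi[2] = -90 + -125 + 120 = -95 deg
  cos(-95 deg) = -0.0872, sin(-95 deg) = -0.9962
  joint[3] = (-8.2734, 4.3931) + 8.4 * (-0.0872, -0.9962) = (-8.2734 + -0.7321, 4.3931 + -8.3680) = (-9.0055, -3.9749)
End effector: (-9.0055, -3.9749)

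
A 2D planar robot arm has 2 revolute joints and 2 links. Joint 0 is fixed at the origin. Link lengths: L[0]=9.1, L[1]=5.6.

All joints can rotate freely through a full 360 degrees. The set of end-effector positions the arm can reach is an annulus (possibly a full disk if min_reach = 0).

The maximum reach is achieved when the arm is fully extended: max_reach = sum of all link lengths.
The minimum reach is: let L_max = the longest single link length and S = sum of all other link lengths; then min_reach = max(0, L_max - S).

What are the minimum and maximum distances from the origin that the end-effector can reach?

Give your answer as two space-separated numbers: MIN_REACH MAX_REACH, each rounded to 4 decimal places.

Answer: 3.5000 14.7000

Derivation:
Link lengths: [9.1, 5.6]
max_reach = 9.1 + 5.6 = 14.7
L_max = max([9.1, 5.6]) = 9.1
S (sum of others) = 14.7 - 9.1 = 5.6
min_reach = max(0, 9.1 - 5.6) = max(0, 3.5) = 3.5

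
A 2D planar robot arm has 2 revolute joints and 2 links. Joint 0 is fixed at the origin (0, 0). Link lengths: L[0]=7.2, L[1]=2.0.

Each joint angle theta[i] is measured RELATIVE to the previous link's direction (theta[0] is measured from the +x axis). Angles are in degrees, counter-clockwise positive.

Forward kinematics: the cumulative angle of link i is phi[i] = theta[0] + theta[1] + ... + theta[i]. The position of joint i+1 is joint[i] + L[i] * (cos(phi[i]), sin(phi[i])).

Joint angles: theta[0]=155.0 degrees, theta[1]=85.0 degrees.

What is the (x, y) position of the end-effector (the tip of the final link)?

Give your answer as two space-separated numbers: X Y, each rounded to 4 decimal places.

joint[0] = (0.0000, 0.0000)  (base)
link 0: phi[0] = 155 = 155 deg
  cos(155 deg) = -0.9063, sin(155 deg) = 0.4226
  joint[1] = (0.0000, 0.0000) + 7.2 * (-0.9063, 0.4226) = (0.0000 + -6.5254, 0.0000 + 3.0429) = (-6.5254, 3.0429)
link 1: phi[1] = 155 + 85 = 240 deg
  cos(240 deg) = -0.5000, sin(240 deg) = -0.8660
  joint[2] = (-6.5254, 3.0429) + 2 * (-0.5000, -0.8660) = (-6.5254 + -1.0000, 3.0429 + -1.7321) = (-7.5254, 1.3108)
End effector: (-7.5254, 1.3108)

Answer: -7.5254 1.3108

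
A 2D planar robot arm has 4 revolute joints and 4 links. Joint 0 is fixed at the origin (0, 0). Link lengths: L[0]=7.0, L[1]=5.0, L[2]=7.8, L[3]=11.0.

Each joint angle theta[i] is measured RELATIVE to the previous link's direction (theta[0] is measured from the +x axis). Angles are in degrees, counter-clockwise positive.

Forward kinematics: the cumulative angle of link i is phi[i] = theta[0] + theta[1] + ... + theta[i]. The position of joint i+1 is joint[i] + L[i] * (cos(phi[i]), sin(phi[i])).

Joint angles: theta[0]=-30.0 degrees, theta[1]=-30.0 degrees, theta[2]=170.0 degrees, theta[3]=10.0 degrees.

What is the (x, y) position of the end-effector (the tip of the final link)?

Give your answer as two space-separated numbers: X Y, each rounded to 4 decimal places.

joint[0] = (0.0000, 0.0000)  (base)
link 0: phi[0] = -30 = -30 deg
  cos(-30 deg) = 0.8660, sin(-30 deg) = -0.5000
  joint[1] = (0.0000, 0.0000) + 7 * (0.8660, -0.5000) = (0.0000 + 6.0622, 0.0000 + -3.5000) = (6.0622, -3.5000)
link 1: phi[1] = -30 + -30 = -60 deg
  cos(-60 deg) = 0.5000, sin(-60 deg) = -0.8660
  joint[2] = (6.0622, -3.5000) + 5 * (0.5000, -0.8660) = (6.0622 + 2.5000, -3.5000 + -4.3301) = (8.5622, -7.8301)
link 2: phi[2] = -30 + -30 + 170 = 110 deg
  cos(110 deg) = -0.3420, sin(110 deg) = 0.9397
  joint[3] = (8.5622, -7.8301) + 7.8 * (-0.3420, 0.9397) = (8.5622 + -2.6678, -7.8301 + 7.3296) = (5.8944, -0.5005)
link 3: phi[3] = -30 + -30 + 170 + 10 = 120 deg
  cos(120 deg) = -0.5000, sin(120 deg) = 0.8660
  joint[4] = (5.8944, -0.5005) + 11 * (-0.5000, 0.8660) = (5.8944 + -5.5000, -0.5005 + 9.5263) = (0.3944, 9.0258)
End effector: (0.3944, 9.0258)

Answer: 0.3944 9.0258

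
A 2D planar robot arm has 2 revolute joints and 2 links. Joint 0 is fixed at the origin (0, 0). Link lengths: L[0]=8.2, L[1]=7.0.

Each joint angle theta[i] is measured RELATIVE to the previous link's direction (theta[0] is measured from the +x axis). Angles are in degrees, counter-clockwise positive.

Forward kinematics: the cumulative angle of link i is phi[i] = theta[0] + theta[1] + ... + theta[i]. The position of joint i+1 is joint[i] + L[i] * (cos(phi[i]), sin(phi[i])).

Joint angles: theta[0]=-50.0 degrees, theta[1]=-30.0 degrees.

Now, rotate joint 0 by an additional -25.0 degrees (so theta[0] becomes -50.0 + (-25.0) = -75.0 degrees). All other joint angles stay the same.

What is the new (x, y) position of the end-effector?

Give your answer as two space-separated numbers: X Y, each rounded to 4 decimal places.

Answer: 0.3106 -14.6821

Derivation:
joint[0] = (0.0000, 0.0000)  (base)
link 0: phi[0] = -75 = -75 deg
  cos(-75 deg) = 0.2588, sin(-75 deg) = -0.9659
  joint[1] = (0.0000, 0.0000) + 8.2 * (0.2588, -0.9659) = (0.0000 + 2.1223, 0.0000 + -7.9206) = (2.1223, -7.9206)
link 1: phi[1] = -75 + -30 = -105 deg
  cos(-105 deg) = -0.2588, sin(-105 deg) = -0.9659
  joint[2] = (2.1223, -7.9206) + 7 * (-0.2588, -0.9659) = (2.1223 + -1.8117, -7.9206 + -6.7615) = (0.3106, -14.6821)
End effector: (0.3106, -14.6821)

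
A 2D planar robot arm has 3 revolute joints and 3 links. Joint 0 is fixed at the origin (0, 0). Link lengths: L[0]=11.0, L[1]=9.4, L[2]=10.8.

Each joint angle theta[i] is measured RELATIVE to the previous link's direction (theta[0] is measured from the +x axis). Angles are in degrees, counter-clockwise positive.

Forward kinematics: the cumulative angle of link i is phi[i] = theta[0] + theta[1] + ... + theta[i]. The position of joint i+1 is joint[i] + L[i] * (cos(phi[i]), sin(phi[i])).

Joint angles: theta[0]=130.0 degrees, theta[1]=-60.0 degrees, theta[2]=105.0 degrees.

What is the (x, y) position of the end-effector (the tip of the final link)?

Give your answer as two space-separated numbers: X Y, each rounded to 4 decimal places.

joint[0] = (0.0000, 0.0000)  (base)
link 0: phi[0] = 130 = 130 deg
  cos(130 deg) = -0.6428, sin(130 deg) = 0.7660
  joint[1] = (0.0000, 0.0000) + 11 * (-0.6428, 0.7660) = (0.0000 + -7.0707, 0.0000 + 8.4265) = (-7.0707, 8.4265)
link 1: phi[1] = 130 + -60 = 70 deg
  cos(70 deg) = 0.3420, sin(70 deg) = 0.9397
  joint[2] = (-7.0707, 8.4265) + 9.4 * (0.3420, 0.9397) = (-7.0707 + 3.2150, 8.4265 + 8.8331) = (-3.8557, 17.2596)
link 2: phi[2] = 130 + -60 + 105 = 175 deg
  cos(175 deg) = -0.9962, sin(175 deg) = 0.0872
  joint[3] = (-3.8557, 17.2596) + 10.8 * (-0.9962, 0.0872) = (-3.8557 + -10.7589, 17.2596 + 0.9413) = (-14.6146, 18.2009)
End effector: (-14.6146, 18.2009)

Answer: -14.6146 18.2009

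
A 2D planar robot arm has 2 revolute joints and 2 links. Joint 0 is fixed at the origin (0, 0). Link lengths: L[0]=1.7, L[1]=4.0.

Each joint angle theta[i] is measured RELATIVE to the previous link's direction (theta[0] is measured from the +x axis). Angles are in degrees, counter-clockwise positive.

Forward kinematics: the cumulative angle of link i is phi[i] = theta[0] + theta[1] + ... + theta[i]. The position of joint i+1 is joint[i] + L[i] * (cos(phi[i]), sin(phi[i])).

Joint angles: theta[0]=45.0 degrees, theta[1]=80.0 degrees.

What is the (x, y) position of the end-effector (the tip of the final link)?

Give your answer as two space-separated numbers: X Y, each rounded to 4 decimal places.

Answer: -1.0922 4.4787

Derivation:
joint[0] = (0.0000, 0.0000)  (base)
link 0: phi[0] = 45 = 45 deg
  cos(45 deg) = 0.7071, sin(45 deg) = 0.7071
  joint[1] = (0.0000, 0.0000) + 1.7 * (0.7071, 0.7071) = (0.0000 + 1.2021, 0.0000 + 1.2021) = (1.2021, 1.2021)
link 1: phi[1] = 45 + 80 = 125 deg
  cos(125 deg) = -0.5736, sin(125 deg) = 0.8192
  joint[2] = (1.2021, 1.2021) + 4 * (-0.5736, 0.8192) = (1.2021 + -2.2943, 1.2021 + 3.2766) = (-1.0922, 4.4787)
End effector: (-1.0922, 4.4787)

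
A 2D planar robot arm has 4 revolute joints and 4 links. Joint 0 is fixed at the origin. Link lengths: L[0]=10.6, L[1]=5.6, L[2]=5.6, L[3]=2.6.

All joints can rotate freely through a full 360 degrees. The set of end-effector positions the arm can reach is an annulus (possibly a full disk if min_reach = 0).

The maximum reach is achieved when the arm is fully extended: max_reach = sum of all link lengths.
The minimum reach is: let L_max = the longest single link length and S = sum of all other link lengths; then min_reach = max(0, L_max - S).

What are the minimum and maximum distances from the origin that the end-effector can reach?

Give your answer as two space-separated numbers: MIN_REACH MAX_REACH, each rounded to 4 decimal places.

Link lengths: [10.6, 5.6, 5.6, 2.6]
max_reach = 10.6 + 5.6 + 5.6 + 2.6 = 24.4
L_max = max([10.6, 5.6, 5.6, 2.6]) = 10.6
S (sum of others) = 24.4 - 10.6 = 13.8
min_reach = max(0, 10.6 - 13.8) = max(0, -3.2) = 0

Answer: 0.0000 24.4000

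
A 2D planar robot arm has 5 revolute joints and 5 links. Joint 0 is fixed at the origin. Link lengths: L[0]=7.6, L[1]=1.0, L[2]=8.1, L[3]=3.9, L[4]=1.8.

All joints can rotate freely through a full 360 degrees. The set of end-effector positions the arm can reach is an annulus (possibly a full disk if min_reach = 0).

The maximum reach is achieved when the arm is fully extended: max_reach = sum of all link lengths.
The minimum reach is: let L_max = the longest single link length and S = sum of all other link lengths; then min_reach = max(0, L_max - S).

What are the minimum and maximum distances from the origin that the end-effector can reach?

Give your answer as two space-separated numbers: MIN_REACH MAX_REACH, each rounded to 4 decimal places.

Answer: 0.0000 22.4000

Derivation:
Link lengths: [7.6, 1.0, 8.1, 3.9, 1.8]
max_reach = 7.6 + 1 + 8.1 + 3.9 + 1.8 = 22.4
L_max = max([7.6, 1.0, 8.1, 3.9, 1.8]) = 8.1
S (sum of others) = 22.4 - 8.1 = 14.3
min_reach = max(0, 8.1 - 14.3) = max(0, -6.2) = 0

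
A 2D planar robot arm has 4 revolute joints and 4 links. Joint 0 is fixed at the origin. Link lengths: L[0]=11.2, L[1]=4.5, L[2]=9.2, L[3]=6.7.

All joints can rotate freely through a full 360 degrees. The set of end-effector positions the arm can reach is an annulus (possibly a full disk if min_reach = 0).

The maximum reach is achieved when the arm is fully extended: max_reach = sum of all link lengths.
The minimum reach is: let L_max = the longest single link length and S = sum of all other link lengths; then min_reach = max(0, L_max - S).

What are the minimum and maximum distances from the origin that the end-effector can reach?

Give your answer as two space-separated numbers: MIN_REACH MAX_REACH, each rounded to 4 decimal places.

Link lengths: [11.2, 4.5, 9.2, 6.7]
max_reach = 11.2 + 4.5 + 9.2 + 6.7 = 31.6
L_max = max([11.2, 4.5, 9.2, 6.7]) = 11.2
S (sum of others) = 31.6 - 11.2 = 20.4
min_reach = max(0, 11.2 - 20.4) = max(0, -9.2) = 0

Answer: 0.0000 31.6000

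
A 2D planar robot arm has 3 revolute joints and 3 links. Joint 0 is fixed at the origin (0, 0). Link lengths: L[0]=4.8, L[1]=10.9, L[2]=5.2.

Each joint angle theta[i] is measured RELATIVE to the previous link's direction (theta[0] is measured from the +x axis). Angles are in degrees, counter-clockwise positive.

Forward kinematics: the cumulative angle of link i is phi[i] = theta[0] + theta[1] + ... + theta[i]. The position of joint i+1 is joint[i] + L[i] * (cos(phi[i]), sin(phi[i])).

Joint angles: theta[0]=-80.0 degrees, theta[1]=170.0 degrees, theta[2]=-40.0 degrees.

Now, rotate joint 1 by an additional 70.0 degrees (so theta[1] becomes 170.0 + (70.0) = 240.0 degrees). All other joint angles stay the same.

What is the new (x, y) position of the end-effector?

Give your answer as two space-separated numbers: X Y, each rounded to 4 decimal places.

Answer: -12.0091 3.5043

Derivation:
joint[0] = (0.0000, 0.0000)  (base)
link 0: phi[0] = -80 = -80 deg
  cos(-80 deg) = 0.1736, sin(-80 deg) = -0.9848
  joint[1] = (0.0000, 0.0000) + 4.8 * (0.1736, -0.9848) = (0.0000 + 0.8335, 0.0000 + -4.7271) = (0.8335, -4.7271)
link 1: phi[1] = -80 + 240 = 160 deg
  cos(160 deg) = -0.9397, sin(160 deg) = 0.3420
  joint[2] = (0.8335, -4.7271) + 10.9 * (-0.9397, 0.3420) = (0.8335 + -10.2426, -4.7271 + 3.7280) = (-9.4091, -0.9991)
link 2: phi[2] = -80 + 240 + -40 = 120 deg
  cos(120 deg) = -0.5000, sin(120 deg) = 0.8660
  joint[3] = (-9.4091, -0.9991) + 5.2 * (-0.5000, 0.8660) = (-9.4091 + -2.6000, -0.9991 + 4.5033) = (-12.0091, 3.5043)
End effector: (-12.0091, 3.5043)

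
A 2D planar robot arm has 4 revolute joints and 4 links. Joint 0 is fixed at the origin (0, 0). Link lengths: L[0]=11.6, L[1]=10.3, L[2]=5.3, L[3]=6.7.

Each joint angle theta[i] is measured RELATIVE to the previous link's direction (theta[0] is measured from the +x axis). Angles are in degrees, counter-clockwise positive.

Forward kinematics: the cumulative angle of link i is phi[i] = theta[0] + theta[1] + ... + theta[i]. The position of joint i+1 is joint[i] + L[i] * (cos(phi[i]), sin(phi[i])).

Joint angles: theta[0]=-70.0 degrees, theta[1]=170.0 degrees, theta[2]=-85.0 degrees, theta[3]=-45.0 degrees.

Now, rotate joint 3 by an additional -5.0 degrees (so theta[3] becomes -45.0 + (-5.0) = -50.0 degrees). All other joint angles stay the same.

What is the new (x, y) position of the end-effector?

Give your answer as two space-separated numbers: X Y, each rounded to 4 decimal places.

Answer: 12.7866 -3.2281

Derivation:
joint[0] = (0.0000, 0.0000)  (base)
link 0: phi[0] = -70 = -70 deg
  cos(-70 deg) = 0.3420, sin(-70 deg) = -0.9397
  joint[1] = (0.0000, 0.0000) + 11.6 * (0.3420, -0.9397) = (0.0000 + 3.9674, 0.0000 + -10.9004) = (3.9674, -10.9004)
link 1: phi[1] = -70 + 170 = 100 deg
  cos(100 deg) = -0.1736, sin(100 deg) = 0.9848
  joint[2] = (3.9674, -10.9004) + 10.3 * (-0.1736, 0.9848) = (3.9674 + -1.7886, -10.9004 + 10.1435) = (2.1789, -0.7569)
link 2: phi[2] = -70 + 170 + -85 = 15 deg
  cos(15 deg) = 0.9659, sin(15 deg) = 0.2588
  joint[3] = (2.1789, -0.7569) + 5.3 * (0.9659, 0.2588) = (2.1789 + 5.1194, -0.7569 + 1.3717) = (7.2983, 0.6148)
link 3: phi[3] = -70 + 170 + -85 + -50 = -35 deg
  cos(-35 deg) = 0.8192, sin(-35 deg) = -0.5736
  joint[4] = (7.2983, 0.6148) + 6.7 * (0.8192, -0.5736) = (7.2983 + 5.4883, 0.6148 + -3.8430) = (12.7866, -3.2281)
End effector: (12.7866, -3.2281)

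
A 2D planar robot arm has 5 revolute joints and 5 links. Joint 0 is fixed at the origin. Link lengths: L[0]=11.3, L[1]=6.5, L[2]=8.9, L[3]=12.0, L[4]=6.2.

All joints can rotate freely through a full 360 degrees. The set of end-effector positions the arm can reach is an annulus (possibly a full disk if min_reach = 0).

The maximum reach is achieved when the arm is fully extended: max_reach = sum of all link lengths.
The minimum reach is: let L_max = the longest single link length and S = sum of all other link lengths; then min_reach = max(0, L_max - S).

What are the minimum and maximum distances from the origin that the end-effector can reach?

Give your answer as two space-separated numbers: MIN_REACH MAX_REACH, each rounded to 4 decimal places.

Link lengths: [11.3, 6.5, 8.9, 12.0, 6.2]
max_reach = 11.3 + 6.5 + 8.9 + 12 + 6.2 = 44.9
L_max = max([11.3, 6.5, 8.9, 12.0, 6.2]) = 12
S (sum of others) = 44.9 - 12 = 32.9
min_reach = max(0, 12 - 32.9) = max(0, -20.9) = 0

Answer: 0.0000 44.9000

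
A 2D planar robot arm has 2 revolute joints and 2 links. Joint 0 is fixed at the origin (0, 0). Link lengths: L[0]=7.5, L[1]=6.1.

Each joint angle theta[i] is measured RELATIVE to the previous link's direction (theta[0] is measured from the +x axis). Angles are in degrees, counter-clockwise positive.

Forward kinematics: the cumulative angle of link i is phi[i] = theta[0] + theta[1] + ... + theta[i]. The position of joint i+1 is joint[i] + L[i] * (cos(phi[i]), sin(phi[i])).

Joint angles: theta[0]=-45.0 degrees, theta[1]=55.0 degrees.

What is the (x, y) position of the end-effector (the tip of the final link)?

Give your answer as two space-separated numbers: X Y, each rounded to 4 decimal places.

Answer: 11.3106 -4.2440

Derivation:
joint[0] = (0.0000, 0.0000)  (base)
link 0: phi[0] = -45 = -45 deg
  cos(-45 deg) = 0.7071, sin(-45 deg) = -0.7071
  joint[1] = (0.0000, 0.0000) + 7.5 * (0.7071, -0.7071) = (0.0000 + 5.3033, 0.0000 + -5.3033) = (5.3033, -5.3033)
link 1: phi[1] = -45 + 55 = 10 deg
  cos(10 deg) = 0.9848, sin(10 deg) = 0.1736
  joint[2] = (5.3033, -5.3033) + 6.1 * (0.9848, 0.1736) = (5.3033 + 6.0073, -5.3033 + 1.0593) = (11.3106, -4.2440)
End effector: (11.3106, -4.2440)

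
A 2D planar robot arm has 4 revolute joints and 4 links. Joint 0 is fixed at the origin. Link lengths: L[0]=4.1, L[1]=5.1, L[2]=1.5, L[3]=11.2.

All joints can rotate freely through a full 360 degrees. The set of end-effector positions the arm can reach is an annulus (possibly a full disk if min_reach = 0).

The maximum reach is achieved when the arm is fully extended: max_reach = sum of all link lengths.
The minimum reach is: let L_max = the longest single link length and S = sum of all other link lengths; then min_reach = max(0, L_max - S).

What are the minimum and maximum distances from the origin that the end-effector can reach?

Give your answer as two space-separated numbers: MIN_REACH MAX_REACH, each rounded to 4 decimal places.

Link lengths: [4.1, 5.1, 1.5, 11.2]
max_reach = 4.1 + 5.1 + 1.5 + 11.2 = 21.9
L_max = max([4.1, 5.1, 1.5, 11.2]) = 11.2
S (sum of others) = 21.9 - 11.2 = 10.7
min_reach = max(0, 11.2 - 10.7) = max(0, 0.5) = 0.5

Answer: 0.5000 21.9000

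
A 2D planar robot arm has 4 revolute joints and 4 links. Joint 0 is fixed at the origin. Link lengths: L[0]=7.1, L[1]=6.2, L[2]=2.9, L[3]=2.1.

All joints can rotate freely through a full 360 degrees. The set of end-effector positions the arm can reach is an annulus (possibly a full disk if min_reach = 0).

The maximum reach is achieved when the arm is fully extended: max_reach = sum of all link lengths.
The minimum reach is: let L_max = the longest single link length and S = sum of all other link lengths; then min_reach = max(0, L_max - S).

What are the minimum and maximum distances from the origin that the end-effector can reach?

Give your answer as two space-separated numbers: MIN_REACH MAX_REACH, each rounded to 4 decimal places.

Answer: 0.0000 18.3000

Derivation:
Link lengths: [7.1, 6.2, 2.9, 2.1]
max_reach = 7.1 + 6.2 + 2.9 + 2.1 = 18.3
L_max = max([7.1, 6.2, 2.9, 2.1]) = 7.1
S (sum of others) = 18.3 - 7.1 = 11.2
min_reach = max(0, 7.1 - 11.2) = max(0, -4.1) = 0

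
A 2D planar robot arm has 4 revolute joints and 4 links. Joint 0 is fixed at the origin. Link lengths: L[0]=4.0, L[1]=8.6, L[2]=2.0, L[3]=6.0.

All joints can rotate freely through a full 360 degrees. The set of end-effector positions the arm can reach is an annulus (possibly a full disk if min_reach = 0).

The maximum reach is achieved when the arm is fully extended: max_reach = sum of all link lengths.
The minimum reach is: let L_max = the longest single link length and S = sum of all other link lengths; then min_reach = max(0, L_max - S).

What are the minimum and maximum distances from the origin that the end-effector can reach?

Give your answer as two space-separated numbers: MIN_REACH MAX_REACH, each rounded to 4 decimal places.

Link lengths: [4.0, 8.6, 2.0, 6.0]
max_reach = 4 + 8.6 + 2 + 6 = 20.6
L_max = max([4.0, 8.6, 2.0, 6.0]) = 8.6
S (sum of others) = 20.6 - 8.6 = 12
min_reach = max(0, 8.6 - 12) = max(0, -3.4) = 0

Answer: 0.0000 20.6000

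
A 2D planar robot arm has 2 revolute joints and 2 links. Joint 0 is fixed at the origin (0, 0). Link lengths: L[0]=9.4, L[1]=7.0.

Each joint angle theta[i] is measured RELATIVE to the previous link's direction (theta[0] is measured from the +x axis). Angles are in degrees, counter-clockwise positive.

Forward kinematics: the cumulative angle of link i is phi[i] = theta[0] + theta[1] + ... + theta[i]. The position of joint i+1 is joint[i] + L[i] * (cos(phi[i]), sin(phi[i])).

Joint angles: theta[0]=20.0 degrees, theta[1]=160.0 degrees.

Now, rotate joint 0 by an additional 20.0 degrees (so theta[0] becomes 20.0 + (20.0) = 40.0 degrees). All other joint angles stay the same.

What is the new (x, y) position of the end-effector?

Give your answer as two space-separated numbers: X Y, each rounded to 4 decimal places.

joint[0] = (0.0000, 0.0000)  (base)
link 0: phi[0] = 40 = 40 deg
  cos(40 deg) = 0.7660, sin(40 deg) = 0.6428
  joint[1] = (0.0000, 0.0000) + 9.4 * (0.7660, 0.6428) = (0.0000 + 7.2008, 0.0000 + 6.0422) = (7.2008, 6.0422)
link 1: phi[1] = 40 + 160 = 200 deg
  cos(200 deg) = -0.9397, sin(200 deg) = -0.3420
  joint[2] = (7.2008, 6.0422) + 7 * (-0.9397, -0.3420) = (7.2008 + -6.5778, 6.0422 + -2.3941) = (0.6230, 3.6481)
End effector: (0.6230, 3.6481)

Answer: 0.6230 3.6481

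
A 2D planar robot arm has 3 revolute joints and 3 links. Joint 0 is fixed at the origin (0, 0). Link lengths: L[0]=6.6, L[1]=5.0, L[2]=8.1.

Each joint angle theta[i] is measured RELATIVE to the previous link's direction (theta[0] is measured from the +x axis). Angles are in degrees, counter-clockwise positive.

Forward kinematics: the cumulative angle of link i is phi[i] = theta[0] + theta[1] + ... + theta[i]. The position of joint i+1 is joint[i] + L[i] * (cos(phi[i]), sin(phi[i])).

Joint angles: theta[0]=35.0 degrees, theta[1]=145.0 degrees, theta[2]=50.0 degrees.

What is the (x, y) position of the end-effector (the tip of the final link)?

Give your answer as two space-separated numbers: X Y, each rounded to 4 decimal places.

Answer: -4.8002 -2.4194

Derivation:
joint[0] = (0.0000, 0.0000)  (base)
link 0: phi[0] = 35 = 35 deg
  cos(35 deg) = 0.8192, sin(35 deg) = 0.5736
  joint[1] = (0.0000, 0.0000) + 6.6 * (0.8192, 0.5736) = (0.0000 + 5.4064, 0.0000 + 3.7856) = (5.4064, 3.7856)
link 1: phi[1] = 35 + 145 = 180 deg
  cos(180 deg) = -1.0000, sin(180 deg) = 0.0000
  joint[2] = (5.4064, 3.7856) + 5 * (-1.0000, 0.0000) = (5.4064 + -5.0000, 3.7856 + 0.0000) = (0.4064, 3.7856)
link 2: phi[2] = 35 + 145 + 50 = 230 deg
  cos(230 deg) = -0.6428, sin(230 deg) = -0.7660
  joint[3] = (0.4064, 3.7856) + 8.1 * (-0.6428, -0.7660) = (0.4064 + -5.2066, 3.7856 + -6.2050) = (-4.8002, -2.4194)
End effector: (-4.8002, -2.4194)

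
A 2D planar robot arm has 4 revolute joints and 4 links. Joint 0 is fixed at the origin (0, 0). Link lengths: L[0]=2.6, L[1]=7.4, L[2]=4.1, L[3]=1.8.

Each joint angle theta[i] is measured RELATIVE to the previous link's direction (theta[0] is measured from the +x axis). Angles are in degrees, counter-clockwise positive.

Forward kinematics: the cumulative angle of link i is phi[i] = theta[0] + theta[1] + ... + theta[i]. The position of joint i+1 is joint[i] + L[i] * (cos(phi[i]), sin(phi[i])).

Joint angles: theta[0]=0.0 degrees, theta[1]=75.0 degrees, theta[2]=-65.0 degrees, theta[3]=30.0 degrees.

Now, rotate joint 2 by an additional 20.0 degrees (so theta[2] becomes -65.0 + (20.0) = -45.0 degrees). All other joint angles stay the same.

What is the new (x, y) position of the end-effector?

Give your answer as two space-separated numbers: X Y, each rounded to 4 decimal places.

Answer: 8.9660 10.7567

Derivation:
joint[0] = (0.0000, 0.0000)  (base)
link 0: phi[0] = 0 = 0 deg
  cos(0 deg) = 1.0000, sin(0 deg) = 0.0000
  joint[1] = (0.0000, 0.0000) + 2.6 * (1.0000, 0.0000) = (0.0000 + 2.6000, 0.0000 + 0.0000) = (2.6000, 0.0000)
link 1: phi[1] = 0 + 75 = 75 deg
  cos(75 deg) = 0.2588, sin(75 deg) = 0.9659
  joint[2] = (2.6000, 0.0000) + 7.4 * (0.2588, 0.9659) = (2.6000 + 1.9153, 0.0000 + 7.1479) = (4.5153, 7.1479)
link 2: phi[2] = 0 + 75 + -45 = 30 deg
  cos(30 deg) = 0.8660, sin(30 deg) = 0.5000
  joint[3] = (4.5153, 7.1479) + 4.1 * (0.8660, 0.5000) = (4.5153 + 3.5507, 7.1479 + 2.0500) = (8.0660, 9.1979)
link 3: phi[3] = 0 + 75 + -45 + 30 = 60 deg
  cos(60 deg) = 0.5000, sin(60 deg) = 0.8660
  joint[4] = (8.0660, 9.1979) + 1.8 * (0.5000, 0.8660) = (8.0660 + 0.9000, 9.1979 + 1.5588) = (8.9660, 10.7567)
End effector: (8.9660, 10.7567)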